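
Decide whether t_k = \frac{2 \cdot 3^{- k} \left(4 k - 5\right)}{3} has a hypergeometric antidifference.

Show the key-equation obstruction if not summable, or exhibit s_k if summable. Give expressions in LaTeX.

r(k) = (4*k - 1)/(3*(4*k - 5)) after simplifying.
Gosper form: A/B · C(k+1)/C(k) with A=1/3, B=1, C=k - 5/4.
Need (1/3)·f(k+1) − (1)·f(k) = k - 5/4.
d = 1 from the (0,0,1) case.
Solve for f: f(k) = -3*(4*k - 3)/8 (degree 1 ≤ 1).
Certificate R = B(k−1)f/C = -3*(4*k - 3)/(2*(4*k - 5)) gives s_k = (3 - 4*k)/3**k.
Check: Δs_k = 2*(4*k - 5)/(3*3**k). ✓

Yes. s_k = 3^{- k} \left(3 - 4 k\right).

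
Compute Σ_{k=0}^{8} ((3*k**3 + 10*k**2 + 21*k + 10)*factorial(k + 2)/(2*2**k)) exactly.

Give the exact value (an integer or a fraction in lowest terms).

The ratio is (3*k**4 + 28*k**3 + 107*k**2 + 194*k + 132)/(2*(3*k**3 + 10*k**2 + 21*k + 10)).
So A=k/2 + 3/2 and B=1, with C=k**3 + 10*k**2/3 + 7*k + 10/3.
Solve (k/2 + 3/2)·f(k+1) − (1)·f(k) = k**3 + 10*k**2/3 + 7*k + 10/3.
Degrees (1,0,3) ⇒ d ≤ 2.
A polynomial solution: f(k) = 2*(k + 1)*(3*k - 2)/3.
Certificate R = B(k−1)f/C = 2*(k + 1)*(3*k - 2)/(3*k**3 + 10*k**2 + 21*k + 10) gives s_k = (k + 1)*(3*k - 2)*factorial(k + 2)/2**k.
s_(k+1) − s_k = (3*k**3 + 10*k**2 + 21*k + 10)*factorial(k + 2)/(2*2**k) = t_k.
Σ_(k=0)^(8) t_k = s_(9) − s_(0) = 19490625 − (-4) = 19490629.

Σ = 19490629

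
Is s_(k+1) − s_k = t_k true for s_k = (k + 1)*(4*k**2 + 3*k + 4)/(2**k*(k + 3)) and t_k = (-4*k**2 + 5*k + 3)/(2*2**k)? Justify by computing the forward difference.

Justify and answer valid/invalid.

Invalid: residual (4*k**3 + 15*k**2 - 12*k - 1)/(2**k*(k**2 + 7*k + 12)) ≠ 0.

s_(k+1) = (k + 2)*(3*k + 4*(k + 1)**2 + 7)/(2*2**k*(k + 4))
s_(k+1) − s_k = (-4*k**4 - 15*k**3 + 20*k**2 + 57*k + 34)/(2*2**k*(k**2 + 7*k + 12))
(s_(k+1) − s_k) − t_k = (4*k**3 + 15*k**2 - 12*k - 1)/(2**k*(k**2 + 7*k + 12))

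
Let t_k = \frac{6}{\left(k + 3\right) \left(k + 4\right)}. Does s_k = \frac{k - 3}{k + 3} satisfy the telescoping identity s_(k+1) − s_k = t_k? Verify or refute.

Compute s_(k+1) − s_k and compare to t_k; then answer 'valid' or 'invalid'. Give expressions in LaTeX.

s_(k+1) = (k - 2)/(k + 4)
s_(k+1) − s_k = 6/(k**2 + 7*k + 12)
(s_(k+1) − s_k) − t_k = 0

Valid: the claim telescopes to t_k.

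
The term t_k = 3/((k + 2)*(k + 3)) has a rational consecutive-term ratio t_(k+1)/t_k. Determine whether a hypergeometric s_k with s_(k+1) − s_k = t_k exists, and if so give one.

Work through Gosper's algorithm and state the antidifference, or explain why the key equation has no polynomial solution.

Compute t_(k+1)/t_k: get (k + 2)/(k + 4).
Take A(k)=k + 2, B(k)=k + 4, C(k)=1.
Need (k + 2)·f(k+1) − (k + 3)·f(k) = 1.
Bound: deg f ≤ 1.
A polynomial solution: f(k) = k/2.
Then R = B(k−1)f/C = k*(k + 3)/2, so s_k = R(k)·t_k = 3*k/(2*(k + 2)).
Check: Δs_k = 3/(k**2 + 5*k + 6). ✓

s_k = 3*k/(2*(k + 2))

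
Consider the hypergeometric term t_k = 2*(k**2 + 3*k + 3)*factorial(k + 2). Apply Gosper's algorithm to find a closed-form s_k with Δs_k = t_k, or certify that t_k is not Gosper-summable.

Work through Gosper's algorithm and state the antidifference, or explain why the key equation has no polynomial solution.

s_k = 2*k*factorial(k + 2)

The ratio is (k + 3)*(3*k + (k + 1)**2 + 6)/(k**2 + 3*k + 3).
Gosper form: A/B · C(k+1)/C(k) with A=k + 3, B=1, C=k**2 + 3*k + 3.
Solve (k + 3)·f(k+1) − (1)·f(k) = k**2 + 3*k + 3.
From deg A=1, deg B=0, deg C=2: d=1.
A polynomial solution: f(k) = k.
So s_k = (B(k−1)f/C)·t_k = (k/(k**2 + 3*k + 3))·t_k = 2*k*factorial(k + 2).
Δs = 2*(k**2 + 3*k + 3)*factorial(k + 2), as required.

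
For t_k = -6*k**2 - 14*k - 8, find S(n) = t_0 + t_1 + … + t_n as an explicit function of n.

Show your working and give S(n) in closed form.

S(n) = -2*n**3 - 10*n**2 - 16*n - 8

t_(k+1)/t_k = (3*k**2 + 13*k + 14)/(3*k**2 + 7*k + 4).
Gosper form: A/B · C(k+1)/C(k) with A=1, B=1, C=k**2 + 7*k/3 + 4/3.
Solve (1)·f(k+1) − (1)·f(k) = k**2 + 7*k/3 + 4/3.
deg f ≤ 3 (via 0,0,2).
Solve for f: f(k) = k*(k + 1)**2/3 (degree 3 ≤ 3).
Get s_k = R·t_k = 2*k*(-k**2 - 2*k - 1) with R(k) = B(k−1)f(k)/C(k) = k*(k + 1)/(3*k + 4).
Verify: -6*k**2 - 14*k - 8 matches t_k.
Σ_(k=0)^n t_k = s_(n+1) − s_(0) = (-2*n**3 - 10*n**2 - 16*n - 8) − (0), i.e. -2*n**3 - 10*n**2 - 16*n - 8.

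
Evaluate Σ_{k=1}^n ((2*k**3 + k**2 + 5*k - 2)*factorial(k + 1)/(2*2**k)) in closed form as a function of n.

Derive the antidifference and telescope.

S(n) = (6*2**n + 2*n**4*factorial(n) + 7*n**3*factorial(n) + 4*n**2*factorial(n) - 7*n*factorial(n) - 6*factorial(n))/(2*2**n)

t_(k+1)/t_k = (k + 2)*(5*k + 2*(k + 1)**3 + (k + 1)**2 + 3)/(2*(2*k**3 + k**2 + 5*k - 2)).
So A=k/2 + 1 and B=1, with C=k**3 + k**2/2 + 5*k/2 - 1.
Key eq: (k/2 + 1)·f(k+1) = (1)·f(k) + (k**3 + k**2/2 + 5*k/2 - 1).
d = 2 from the (1,0,3) case.
Solving with deg f ≤ 2: f(k) = (k - 2)*(2*k + 1).
Then R = B(k−1)f/C = 2*(k - 2)*(2*k + 1)/(2*k**3 + k**2 + 5*k - 2), so s_k = R(k)·t_k = (k - 2)*(2*k + 1)*factorial(k + 1)/2**k.
Verify: (2*k**3 + k**2 + 5*k - 2)*factorial(k + 1)/(2*2**k) matches t_k.
s_(n+1) = 2**(-n - 1)*(n - 1)*(2*n + 3)*factorial(n + 2) and s_(1) = -3, so S(n) = (6*2**n + 2*n**4*factorial(n) + 7*n**3*factorial(n) + 4*n**2*factorial(n) - 7*n*factorial(n) - 6*factorial(n))/(2*2**n).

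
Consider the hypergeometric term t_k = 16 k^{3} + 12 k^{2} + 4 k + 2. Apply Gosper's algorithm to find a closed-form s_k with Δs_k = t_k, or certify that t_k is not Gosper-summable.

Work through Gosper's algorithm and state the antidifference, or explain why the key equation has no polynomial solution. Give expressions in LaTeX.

t_(k+1)/t_k = (8*k**3 + 30*k**2 + 38*k + 17)/(8*k**3 + 6*k**2 + 2*k + 1).
Normal form (A,B,C) = (1, 1, k**3 + 3*k**2/4 + k/4 + 1/8).
Key eq: (1)·f(k+1) = (1)·f(k) + (k**3 + 3*k**2/4 + k/4 + 1/8).
d = 4 from the (0,0,3) case.
Coefficient equations give f(k) = k*(2*k**3 - 2*k**2 + 1)/8.
So s_k = (B(k−1)f/C)·t_k = (k*(2*k**3 - 2*k**2 + 1)/(8*k**3 + 6*k**2 + 2*k + 1))·t_k = 4*k**4 - 4*k**3 + 2*k.
Δs = 16*k**3 + 12*k**2 + 4*k + 2, as required.

s_k = 4 k^{4} - 4 k^{3} + 2 k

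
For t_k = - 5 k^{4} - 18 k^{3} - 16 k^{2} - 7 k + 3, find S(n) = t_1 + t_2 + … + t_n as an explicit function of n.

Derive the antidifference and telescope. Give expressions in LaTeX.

S(n) = n \left(- n^{4} - 7 n^{3} - 16 n^{2} - 16 n - 3\right)

The ratio is (5*k**4 + 38*k**3 + 100*k**2 + 113*k + 43)/(5*k**4 + 18*k**3 + 16*k**2 + 7*k - 3).
Normal form (A,B,C) = (1, 1, k**4 + 18*k**3/5 + 16*k**2/5 + 7*k/5 - 3/5).
f must satisfy (1)·f(k+1) − (1)·f(k) = k**4 + 18*k**3/5 + 16*k**2/5 + 7*k/5 - 3/5.
deg f ≤ 5 (via 0,0,4).
Solving with deg f ≤ 5: f(k) = k*(k**4 + 2*k**3 - 2*k**2 - 4)/5.
Certificate R = B(k−1)f/C = k*(k**4 + 2*k**3 - 2*k**2 - 4)/(5*k**4 + 18*k**3 + 16*k**2 + 7*k - 3) gives s_k = k*(-k**4 - 2*k**3 + 2*k**2 + 4).
s_(k+1) − s_k = -5*k**4 - 18*k**3 - 16*k**2 - 7*k + 3 = t_k.
Evaluate: s_(n+1) = -n**5 - 7*n**4 - 16*n**3 - 16*n**2 - 3*n + 3; subtract s_(1) = 3 ⇒ S(n) = n*(-n**4 - 7*n**3 - 16*n**2 - 16*n - 3).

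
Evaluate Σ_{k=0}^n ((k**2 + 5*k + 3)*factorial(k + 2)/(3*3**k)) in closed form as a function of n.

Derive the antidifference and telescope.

t_(k+1)/t_k = (k + 3)*(5*k + (k + 1)**2 + 8)/(3*(k**2 + 5*k + 3)).
Gosper form: A/B · C(k+1)/C(k) with A=k/3 + 1, B=1, C=k**2 + 5*k + 3.
Solve (k/3 + 1)·f(k+1) − (1)·f(k) = k**2 + 5*k + 3.
d = 1 from the (1,0,2) case.
A polynomial solution: f(k) = 3*(k + 4).
R(k) = B(k−1)·f(k)/C(k) = 3*(k + 4)/(k**2 + 5*k + 3); s_k = R·t_k = (k + 4)*factorial(k + 2)/3**k.
Δs = (k**2 + 5*k + 3)*factorial(k + 2)/(3*3**k), as required.
Evaluate: s_(n+1) = 3**(-n - 1)*(n + 5)*factorial(n + 3); subtract s_(0) = 8 ⇒ S(n) = -8 + n*factorial(n + 3)/(3*3**n) + 5*factorial(n + 3)/(3*3**n).

S(n) = -8 + n*factorial(n + 3)/(3*3**n) + 5*factorial(n + 3)/(3*3**n)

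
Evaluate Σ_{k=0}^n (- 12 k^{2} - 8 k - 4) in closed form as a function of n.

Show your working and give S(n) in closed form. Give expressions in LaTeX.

t_(k+1)/t_k = (3*k**2 + 8*k + 6)/(3*k**2 + 2*k + 1).
A = 1, B = 1, C = k**2 + 2*k/3 + 1/3.
Key eq: (1)·f(k+1) = (1)·f(k) + (k**2 + 2*k/3 + 1/3).
Bound: deg f ≤ 3.
Match coefficients ⇒ f(k) = k*(2*k**2 - k + 1)/6.
Certificate R = B(k−1)f/C = k*(2*k**2 - k + 1)/(2*(3*k**2 + 2*k + 1)) gives s_k = 2*k*(-2*k**2 + k - 1).
Verify: -12*k**2 - 8*k - 4 matches t_k.
Evaluate: s_(n+1) = -4*n**3 - 10*n**2 - 10*n - 4; subtract s_(0) = 0 ⇒ S(n) = -4*n**3 - 10*n**2 - 10*n - 4.

S(n) = - 4 n^{3} - 10 n^{2} - 10 n - 4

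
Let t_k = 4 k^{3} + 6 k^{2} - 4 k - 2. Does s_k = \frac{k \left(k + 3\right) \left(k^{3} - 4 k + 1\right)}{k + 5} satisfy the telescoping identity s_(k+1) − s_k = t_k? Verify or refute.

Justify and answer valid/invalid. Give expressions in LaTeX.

s_(k+1) = -(k + 1)*(k + 4)*(4*k - (k + 1)**3 + 3)/(k + 6)
s_(k+1) − s_k = 2*(2*k**5 + 22*k**4 + 65*k**3 + 37*k**2 - 48*k - 20)/(k**2 + 11*k + 30)
(s_(k+1) − s_k) − t_k = 2*(-3*k**4 - 26*k**3 - 30*k**2 + 23*k + 10)/(k**2 + 11*k + 30)

Invalid: residual \frac{2 \left(- 3 k^{4} - 26 k^{3} - 30 k^{2} + 23 k + 10\right)}{k^{2} + 11 k + 30} ≠ 0.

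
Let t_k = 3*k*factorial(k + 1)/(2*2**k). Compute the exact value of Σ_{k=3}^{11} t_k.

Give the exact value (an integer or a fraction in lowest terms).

Σ = 18243189/4

Compute t_(k+1)/t_k: get (k + 1)*(k + 2)/(2*k).
Factor: A=k/2 + 1; B=1; C=k.
f must satisfy (k/2 + 1)·f(k+1) − (1)·f(k) = k.
d = 0 from the (1,0,1) case.
Match coefficients ⇒ f(k) = 2.
Certificate R = B(k−1)f/C = 2/k gives s_k = 3*factorial(k + 1)/2**k.
Check: Δs_k = 3*k*factorial(k + 1)/(2*2**k). ✓
Σ_(k=3)^(11) t_k = s_(12) − s_(3) = 18243225/4 − (9) = 18243189/4.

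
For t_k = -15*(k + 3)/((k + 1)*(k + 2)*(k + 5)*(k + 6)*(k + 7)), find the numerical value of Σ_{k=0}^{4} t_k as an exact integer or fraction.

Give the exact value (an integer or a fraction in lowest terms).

Step 1: r(k) = (k + 1)*(k + 4)*(k + 5)/((k + 3)**2*(k + 8)).
Normal form (A,B,C) = (k + 1, k + 8, k**3 + 10*k**2 + 33*k + 36).
Solve (k + 1)·f(k+1) − (k + 7)·f(k) = k**3 + 10*k**2 + 33*k + 36.
d = 6 from the (1,1,3) case.
A polynomial solution: f(k) = k*(k + 2)*(k + 3)*(k + 4)*(k**2 + 12*k + 41)/90.
R(k) = B(k−1)·f(k)/C(k) = k*(k + 2)*(k + 7)*(k**2 + 12*k + 41)/(90*(k + 3)); s_k = R·t_k = k*(-k**2 - 12*k - 41)/(6*(k**3 + 12*k**2 + 41*k + 30)).
Verify: 15*(-k - 3)/(k**5 + 21*k**4 + 163*k**3 + 567*k**2 + 844*k + 420) matches t_k.
Telescoping: Σ = s_(5) − s_(0) = -7/44 − (0) = -7/44.

Σ = -7/44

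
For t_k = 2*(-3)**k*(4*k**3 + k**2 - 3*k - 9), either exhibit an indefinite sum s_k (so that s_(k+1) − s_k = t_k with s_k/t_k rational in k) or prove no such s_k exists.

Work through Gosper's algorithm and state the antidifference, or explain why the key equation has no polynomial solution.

s_k = (-3)**k*(-2*k**3 + 4*k**2 + 3)

The ratio is 3*(-4*k**3 - 13*k**2 - 11*k + 7)/(4*k**3 + k**2 - 3*k - 9).
Factor: A=-3; B=1; C=k**3 + k**2/4 - 3*k/4 - 9/4.
Key eq: (-3)·f(k+1) = (1)·f(k) + (k**3 + k**2/4 - 3*k/4 - 9/4).
d = 3 from the (0,0,3) case.
Match coefficients ⇒ f(k) = -(2*k**3 - 4*k**2 - 3)/8.
Certificate R = B(k−1)f/C = -(2*k**3 - 4*k**2 - 3)/(2*(4*k**3 + k**2 - 3*k - 9)) gives s_k = (-3)**k*(-2*k**3 + 4*k**2 + 3).
Verify: 2*(-3)**k*(4*k**3 + k**2 - 3*k - 9) matches t_k.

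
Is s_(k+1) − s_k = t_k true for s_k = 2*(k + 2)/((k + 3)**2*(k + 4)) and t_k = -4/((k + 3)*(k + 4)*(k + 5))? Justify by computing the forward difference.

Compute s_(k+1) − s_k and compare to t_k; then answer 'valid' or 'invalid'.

Invalid: residual 2*(3*k + 11)/(k**5 + 19*k**4 + 143*k**3 + 533*k**2 + 984*k + 720) ≠ 0.

s_(k+1) = 2*(k + 3)/((k + 4)**2*(k + 5))
s_(k+1) − s_k = 2*(-(k + 2)*(k + 4)*(k + 5) + (k + 3)**3)/((k + 3)**2*(k + 4)**2*(k + 5))
(s_(k+1) − s_k) − t_k = 2*(3*k + 11)/(k**5 + 19*k**4 + 143*k**3 + 533*k**2 + 984*k + 720)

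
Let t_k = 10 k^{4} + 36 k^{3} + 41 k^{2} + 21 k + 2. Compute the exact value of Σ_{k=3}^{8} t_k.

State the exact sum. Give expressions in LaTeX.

Σ = 142746

t_(k+1)/t_k = (10*k**4 + 76*k**3 + 209*k**2 + 251*k + 110)/(10*k**4 + 36*k**3 + 41*k**2 + 21*k + 2).
Normal form (A,B,C) = (1, 1, k**4 + 18*k**3/5 + 41*k**2/10 + 21*k/10 + 1/5).
f must satisfy (1)·f(k+1) − (1)·f(k) = k**4 + 18*k**3/5 + 41*k**2/10 + 21*k/10 + 1/5.
deg f ≤ 5 (via 0,0,4).
Coefficient equations give f(k) = k*(2*k**4 + 4*k**3 - k**2 - k - 2)/10.
Then R = B(k−1)f/C = k*(2*k**4 + 4*k**3 - k**2 - k - 2)/(10*k**4 + 36*k**3 + 41*k**2 + 21*k + 2), so s_k = R(k)·t_k = k*(2*k**4 + 4*k**3 - k**2 - k - 2).
Check: Δs_k = 10*k**4 + 36*k**3 + 41*k**2 + 21*k + 2. ✓
Σ_(k=3)^(8) t_k = s_(9) − s_(3) = 143514 − (768) = 142746.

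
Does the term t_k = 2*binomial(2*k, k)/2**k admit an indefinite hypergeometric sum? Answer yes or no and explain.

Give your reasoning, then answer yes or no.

r(k) = (2*k + 1)/(k + 1) after simplifying.
So A=2*k + 1 and B=k + 1, with C=1.
Key eq: (2*k + 1)·f(k+1) = (k)·f(k) + (1).
Degrees (1,1,0) ⇒ d ≤ -1.
Negative degree bound (-1): no f exists, t_k not Gosper-summable.

No. Not Gosper-summable.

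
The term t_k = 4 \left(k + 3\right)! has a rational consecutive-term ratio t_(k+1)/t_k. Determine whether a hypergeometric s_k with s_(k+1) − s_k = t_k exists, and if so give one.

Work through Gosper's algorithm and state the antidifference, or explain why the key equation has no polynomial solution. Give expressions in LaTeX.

none (Gosper's algorithm certifies no s_k)

r(k) = k + 4 after simplifying.
Factor: A=k + 4; B=1; C=1.
Set up (k + 4)·f(k+1) − (1)·f(k) − (1) = 0.
Bound: deg f ≤ -1.
deg f ≤ -1 is impossible — no certificate.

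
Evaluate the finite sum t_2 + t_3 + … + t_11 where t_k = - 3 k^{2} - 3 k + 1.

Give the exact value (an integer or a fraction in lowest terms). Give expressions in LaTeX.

Σ = -1700

Compute t_(k+1)/t_k: get (3*k**2 + 9*k + 5)/(3*k**2 + 3*k - 1).
Take A(k)=1, B(k)=1, C(k)=k**2 + k - 1/3.
f must satisfy (1)·f(k+1) − (1)·f(k) = k**2 + k - 1/3.
From deg A=0, deg B=0, deg C=2: d=3.
Coefficient equations give f(k) = k*(k**2 - 2)/3.
Then R = B(k−1)f/C = k*(k**2 - 2)/(3*k**2 + 3*k - 1), so s_k = R(k)·t_k = k*(2 - k**2).
s_(k+1) − s_k = -3*k**2 - 3*k + 1 = t_k.
Telescoping: Σ = s_(12) − s_(2) = -1704 − (-4) = -1700.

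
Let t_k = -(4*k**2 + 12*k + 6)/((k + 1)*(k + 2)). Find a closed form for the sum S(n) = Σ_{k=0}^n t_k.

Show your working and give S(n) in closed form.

Ratio r(k) = (k + 1)*(6*k + 2*(k + 1)**2 + 9)/((k + 3)*(2*k**2 + 6*k + 3)).
A = k + 1, B = k + 3, C = k**2 + 3*k + 3/2.
Key eq: (k + 1)·f(k+1) = (k + 2)·f(k) + (k**2 + 3*k + 3/2).
Bound: deg f ≤ 2.
Solve for f: f(k) = k*(2*k + 1)/2 (degree 2 ≤ 2).
Get s_k = R·t_k = -2*k*(2*k + 1)/(k + 1) with R(k) = B(k−1)f(k)/C(k) = k*(k + 2)*(2*k + 1)/(2*k**2 + 6*k + 3).
s_(k+1) − s_k = 2*(-2*k**2 - 6*k - 3)/(k**2 + 3*k + 2) = t_k.
Telescope: S(n) = s_(n+1) − s_(0) = 2*(-2*n**2 - 5*n - 3)/(n + 2) − (0) = 2*(-2*n**2 - 5*n - 3)/(n + 2).

S(n) = 2*(-2*n**2 - 5*n - 3)/(n + 2)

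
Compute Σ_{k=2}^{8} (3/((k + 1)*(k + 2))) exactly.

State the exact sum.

Σ = 7/10

Ratio r(k) = (k + 1)/(k + 3).
Take A(k)=k + 1, B(k)=k + 3, C(k)=1.
Solve (k + 1)·f(k+1) − (k + 2)·f(k) = 1.
deg f ≤ 1 (via 1,1,0).
Solve for f: f(k) = k (degree 1 ≤ 1).
Then R = B(k−1)f/C = k*(k + 2), so s_k = R(k)·t_k = 3*k/(k + 1).
Check: Δs_k = 3/(k**2 + 3*k + 2). ✓
Telescoping: Σ = s_(9) − s_(2) = 27/10 − (2) = 7/10.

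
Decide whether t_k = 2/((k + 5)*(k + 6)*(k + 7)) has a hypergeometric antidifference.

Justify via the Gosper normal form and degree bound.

Yes. s_k = k*(k + 11)/(30*(k + 5)*(k + 6)).

Step 1: r(k) = (k + 5)/(k + 8).
So A=k + 5 and B=k + 8, with C=1.
Solve (k + 5)·f(k+1) − (k + 7)·f(k) = 1.
Bound: deg f ≤ 2.
A polynomial solution: f(k) = k*(k + 11)/60.
Then R = B(k−1)f/C = k*(k + 7)*(k + 11)/60, so s_k = R(k)·t_k = k*(k + 11)/(30*(k + 5)*(k + 6)).
Δs = 2/(k**3 + 18*k**2 + 107*k + 210), as required.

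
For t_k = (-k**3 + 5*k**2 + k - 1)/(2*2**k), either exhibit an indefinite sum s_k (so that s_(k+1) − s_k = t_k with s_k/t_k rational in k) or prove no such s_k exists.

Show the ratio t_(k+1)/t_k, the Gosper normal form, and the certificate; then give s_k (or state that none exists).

Compute t_(k+1)/t_k: get (-k + (k + 1)**3 - 5*(k + 1)**2)/(2*(k**3 - 5*k**2 - k + 1)).
Gosper form: A/B · C(k+1)/C(k) with A=1/2, B=1, C=k**3 - 5*k**2 - k + 1.
Solve (1/2)·f(k+1) − (1)·f(k) = k**3 - 5*k**2 - k + 1.
Degrees (0,0,3) ⇒ d ≤ 3.
A polynomial solution: f(k) = -2*(k**3 - 2*k**2 - 2*k - 2).
R(k) = B(k−1)·f(k)/C(k) = -2*(k**3 - 2*k**2 - 2*k - 2)/(k**3 - 5*k**2 - k + 1); s_k = R·t_k = (k**3 - 2*k**2 - 2*k - 2)/2**k.
Verify: (-k**3 + 5*k**2 + k - 1)/(2*2**k) matches t_k.

s_k = (k**3 - 2*k**2 - 2*k - 2)/2**k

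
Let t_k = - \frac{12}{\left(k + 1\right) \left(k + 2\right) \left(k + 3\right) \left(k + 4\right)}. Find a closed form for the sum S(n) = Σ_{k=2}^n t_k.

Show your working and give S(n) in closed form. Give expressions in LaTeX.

S(n) = \frac{- n^{3} - 9 n^{2} - 26 n + 36}{15 \left(n^{3} + 9 n^{2} + 26 n + 24\right)}

r(k) = (k + 1)/(k + 5) after simplifying.
Normal form (A,B,C) = (k + 1, k + 5, 1).
Key eq: (k + 1)·f(k+1) = (k + 4)·f(k) + (1).
d = 3 from the (1,1,0) case.
Coefficient equations give f(k) = k*(k**2 + 6*k + 11)/18.
Then R = B(k−1)f/C = k*(k + 4)*(k**2 + 6*k + 11)/18, so s_k = R(k)·t_k = 2*k*(-k**2 - 6*k - 11)/(3*(k + 1)*(k + 2)*(k + 3)).
Check: Δs_k = -12/(k**4 + 10*k**3 + 35*k**2 + 50*k + 24). ✓
s_(n+1) = 2*(-n**3 - 9*n**2 - 26*n - 18)/(3*(n**3 + 9*n**2 + 26*n + 24)) and s_(2) = -3/5, so S(n) = (-n**3 - 9*n**2 - 26*n + 36)/(15*(n**3 + 9*n**2 + 26*n + 24)).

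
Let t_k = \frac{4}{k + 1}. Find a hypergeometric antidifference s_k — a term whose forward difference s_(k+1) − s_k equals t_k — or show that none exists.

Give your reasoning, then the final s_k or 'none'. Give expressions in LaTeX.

no hypergeometric antidifference exists

Compute t_(k+1)/t_k: get (k + 1)/(k + 2).
Take A(k)=k + 1, B(k)=k + 2, C(k)=1.
f must satisfy (k + 1)·f(k+1) − (k + 1)·f(k) = 1.
d = 0 from the (1,1,0) case.
f = c0 ⇒ A·f(k+1) − B(k−1)·f(k) − C = -1. The system {-1 = 0} is inconsistent; no antidifference.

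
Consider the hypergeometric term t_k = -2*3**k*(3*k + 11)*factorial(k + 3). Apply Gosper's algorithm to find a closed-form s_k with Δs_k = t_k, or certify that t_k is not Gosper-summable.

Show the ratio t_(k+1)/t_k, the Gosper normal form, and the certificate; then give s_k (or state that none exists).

s_k = -2*3**k*factorial(k + 3)

r(k) = 3*(k + 4)*(3*k + 14)/(3*k + 11) after simplifying.
Normal form (A,B,C) = (3*k + 12, 1, k + 11/3).
f must satisfy (3*k + 12)·f(k+1) − (1)·f(k) = k + 11/3.
Bound: deg f ≤ 0.
Solving with deg f ≤ 0: f(k) = 1/3.
So s_k = (B(k−1)f/C)·t_k = (1/(3*k + 11))·t_k = -2*3**k*factorial(k + 3).
Verify: -2*3**k*(3*k + 11)*factorial(k + 3) matches t_k.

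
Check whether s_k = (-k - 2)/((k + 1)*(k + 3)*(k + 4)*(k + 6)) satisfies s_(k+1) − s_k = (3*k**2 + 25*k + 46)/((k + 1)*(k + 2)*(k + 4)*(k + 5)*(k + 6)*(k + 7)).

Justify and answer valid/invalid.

s_(k+1) = (-k - 3)/((k + 2)*(k + 4)*(k + 5)*(k + 7))
s_(k+1) − s_k = (-(k + 1)*(k + 3)**2*(k + 6) + (k + 2)**2*(k + 5)*(k + 7))/((k + 1)*(k + 2)*(k + 3)*(k + 4)*(k + 5)*(k + 6)*(k + 7))
(s_(k+1) − s_k) − t_k = 4*(-k**2 - 8*k - 13)/(k**7 + 28*k**6 + 322*k**5 + 1960*k**4 + 6769*k**3 + 13132*k**2 + 13068*k + 5040)

Invalid: residual 4*(-k**2 - 8*k - 13)/(k**7 + 28*k**6 + 322*k**5 + 1960*k**4 + 6769*k**3 + 13132*k**2 + 13068*k + 5040) ≠ 0.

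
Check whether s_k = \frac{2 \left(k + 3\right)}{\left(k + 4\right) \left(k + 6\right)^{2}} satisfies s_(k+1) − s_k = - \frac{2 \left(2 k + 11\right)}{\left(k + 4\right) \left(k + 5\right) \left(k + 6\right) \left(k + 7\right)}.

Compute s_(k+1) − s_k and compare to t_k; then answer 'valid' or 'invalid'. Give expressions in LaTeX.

s_(k+1) = 2*(k + 4)/((k + 5)*(k + 7)**2)
s_(k+1) − s_k = 2*(-(k + 3)*(k + 5)*(k + 7)**2 + (k + 4)**2*(k + 6)**2)/((k + 4)*(k + 5)*(k + 6)**2*(k + 7)**2)
(s_(k+1) − s_k) − t_k = 6*(3*k**2 + 35*k + 101)/(k**6 + 35*k**5 + 507*k**4 + 3889*k**3 + 16652*k**2 + 37716*k + 35280)

Invalid: residual \frac{6 \left(3 k^{2} + 35 k + 101\right)}{k^{6} + 35 k^{5} + 507 k^{4} + 3889 k^{3} + 16652 k^{2} + 37716 k + 35280} ≠ 0.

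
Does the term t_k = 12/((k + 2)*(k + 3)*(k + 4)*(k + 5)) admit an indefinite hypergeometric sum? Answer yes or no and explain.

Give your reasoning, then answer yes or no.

r(k) = (k + 2)/(k + 6) after simplifying.
Factor: A=k + 2; B=k + 6; C=1.
Solve (k + 2)·f(k+1) − (k + 5)·f(k) = 1.
From deg A=1, deg B=1, deg C=0: d=3.
Match coefficients ⇒ f(k) = k*(k**2 + 9*k + 26)/72.
So s_k = (B(k−1)f/C)·t_k = (k*(k + 5)*(k**2 + 9*k + 26)/72)·t_k = k*(k**2 + 9*k + 26)/(6*(k + 2)*(k + 3)*(k + 4)).
Verify: 12/(k**4 + 14*k**3 + 71*k**2 + 154*k + 120) matches t_k.

Yes. s_k = k*(k**2 + 9*k + 26)/(6*(k + 2)*(k + 3)*(k + 4)).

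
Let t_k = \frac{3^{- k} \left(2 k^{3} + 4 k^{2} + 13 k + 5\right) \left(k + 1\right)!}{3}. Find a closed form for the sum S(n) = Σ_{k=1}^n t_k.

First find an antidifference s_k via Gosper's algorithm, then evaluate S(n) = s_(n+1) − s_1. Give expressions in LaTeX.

r(k) = (2*k**4 + 14*k**3 + 47*k**2 + 78*k + 48)/(3*(2*k**3 + 4*k**2 + 13*k + 5)) after simplifying.
Normal form (A,B,C) = (k/3 + 2/3, 1, k**3 + 2*k**2 + 13*k/2 + 5/2).
Key eq: (k/3 + 2/3)·f(k+1) = (1)·f(k) + (k**3 + 2*k**2 + 13*k/2 + 5/2).
From deg A=1, deg B=0, deg C=3: d=2.
Match coefficients ⇒ f(k) = 3*(2*k**2 + 2*k + 3)/2.
Certificate R = B(k−1)f/C = 3*(2*k**2 + 2*k + 3)/(2*k**3 + 4*k**2 + 13*k + 5) gives s_k = (2*k**2 + 2*k + 3)*factorial(k + 1)/3**k.
Check: Δs_k = (2*k**3 + 4*k**2 + 13*k + 5)*factorial(k + 1)/(3*3**k). ✓
Evaluate: s_(n+1) = 3**(-n - 1)*(2*n**2 + 6*n + 7)*factorial(n + 2); subtract s_(1) = 14/3 ⇒ S(n) = 3**(-n - 1)*(-14*3**n + 2*n**4*factorial(n) + 12*n**3*factorial(n) + 29*n**2*factorial(n) + 33*n*factorial(n) + 14*factorial(n)).

S(n) = 3^{- n - 1} \left(- 14 \cdot 3^{n} + 2 n^{4} n! + 12 n^{3} n! + 29 n^{2} n! + 33 n n! + 14 n!\right)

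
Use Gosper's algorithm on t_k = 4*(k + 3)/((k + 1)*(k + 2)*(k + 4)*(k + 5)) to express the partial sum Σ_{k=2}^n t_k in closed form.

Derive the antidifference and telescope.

S(n) = (n**2 + 7*n - 8)/(9*(n**2 + 7*n + 10))

Compute t_(k+1)/t_k: get (k + 1)*(k + 4)**2/((k + 3)**2*(k + 6)).
Gosper form: A/B · C(k+1)/C(k) with A=k + 1, B=k + 6, C=k**2 + 6*k + 9.
Key eq: (k + 1)·f(k+1) = (k + 5)·f(k) + (k**2 + 6*k + 9).
Bound: deg f ≤ 4.
Coefficient equations give f(k) = k*(k + 2)*(k + 3)*(k + 5)/8.
R(k) = B(k−1)·f(k)/C(k) = k*(k + 2)*(k + 5)**2/(8*(k + 3)); s_k = R·t_k = k*(k + 5)/(2*(k**2 + 5*k + 4)).
Check: Δs_k = 4*(k + 3)/(k**4 + 12*k**3 + 49*k**2 + 78*k + 40). ✓
Σ_(k=2)^n t_k = s_(n+1) − s_(2) = ((n**2 + 7*n + 6)/(2*(n**2 + 7*n + 10))) − (7/18), i.e. (n**2 + 7*n - 8)/(9*(n**2 + 7*n + 10)).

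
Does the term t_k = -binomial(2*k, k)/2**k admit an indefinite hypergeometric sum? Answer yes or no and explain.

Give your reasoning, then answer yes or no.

No. Not Gosper-summable.

Ratio r(k) = (2*k + 1)/(k + 1).
Take A(k)=2*k + 1, B(k)=k + 1, C(k)=1.
Set up (2*k + 1)·f(k+1) − (k)·f(k) − (1) = 0.
d = -1 from the (1,1,0) case.
Bound -1 < 0, so the key equation has no polynomial solution.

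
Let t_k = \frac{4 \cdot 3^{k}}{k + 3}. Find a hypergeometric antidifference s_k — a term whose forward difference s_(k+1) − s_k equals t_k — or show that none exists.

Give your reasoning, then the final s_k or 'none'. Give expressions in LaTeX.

none (Gosper's algorithm certifies no s_k)

The ratio is 3*(k + 3)/(k + 4).
Normal form (A,B,C) = (3*k + 9, k + 4, 1).
Key eq: (3*k + 9)·f(k+1) = (k + 3)·f(k) + (1).
Degrees (1,1,0) ⇒ d ≤ -1.
deg f ≤ -1 is impossible — no certificate.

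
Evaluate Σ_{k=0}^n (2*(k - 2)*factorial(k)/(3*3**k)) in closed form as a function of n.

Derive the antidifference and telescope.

S(n) = -2 + 2*factorial(n + 1)/(3*3**n)

Ratio r(k) = (k**2 - 1)/(3*(k - 2)).
Factor: A=k/3 + 1/3; B=1; C=k - 2.
Need (k/3 + 1/3)·f(k+1) − (1)·f(k) = k - 2.
Degrees (1,0,1) ⇒ d ≤ 0.
Match coefficients ⇒ f(k) = 3.
Then R = B(k−1)f/C = 3/(k - 2), so s_k = R(k)·t_k = 2*factorial(k)/3**k.
Check: Δs_k = 2*(k - 2)*factorial(k)/(3*3**k). ✓
s_(n+1) = 2*3**(-n - 1)*factorial(n + 1) and s_(0) = 2, so S(n) = -2 + 2*factorial(n + 1)/(3*3**n).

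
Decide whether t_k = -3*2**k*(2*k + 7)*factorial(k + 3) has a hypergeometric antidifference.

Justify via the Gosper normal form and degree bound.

Yes. s_k = -3*2**k*factorial(k + 3).

t_(k+1)/t_k = 2*(k + 4)*(2*k + 9)/(2*k + 7).
Gosper form: A/B · C(k+1)/C(k) with A=2*k + 8, B=1, C=k + 7/2.
f must satisfy (2*k + 8)·f(k+1) − (1)·f(k) = k + 7/2.
Bound: deg f ≤ 0.
A polynomial solution: f(k) = 1/2.
R(k) = B(k−1)·f(k)/C(k) = 1/(2*k + 7); s_k = R·t_k = -3*2**k*factorial(k + 3).
s_(k+1) − s_k = -3*2**k*(2*k + 7)*factorial(k + 3) = t_k.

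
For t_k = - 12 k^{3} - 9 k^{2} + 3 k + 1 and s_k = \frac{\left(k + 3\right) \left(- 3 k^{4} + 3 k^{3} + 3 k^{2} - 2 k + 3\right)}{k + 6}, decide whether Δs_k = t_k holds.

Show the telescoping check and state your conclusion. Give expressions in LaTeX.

s_(k+1) = (-3*k**5 - 21*k**4 - 42*k**3 - 23*k**2 + 8*k + 16)/(k + 7)
s_(k+1) − s_k = (-12*k**5 - 138*k**4 - 366*k**3 - 176*k**2 + 76*k + 33)/(k**2 + 13*k + 42)
(s_(k+1) − s_k) − t_k = 9*(3*k**4 + 28*k**3 + 18*k**2 - 7*k - 1)/(k**2 + 13*k + 42)

Invalid: residual \frac{9 \left(3 k^{4} + 28 k^{3} + 18 k^{2} - 7 k - 1\right)}{k^{2} + 13 k + 42} ≠ 0.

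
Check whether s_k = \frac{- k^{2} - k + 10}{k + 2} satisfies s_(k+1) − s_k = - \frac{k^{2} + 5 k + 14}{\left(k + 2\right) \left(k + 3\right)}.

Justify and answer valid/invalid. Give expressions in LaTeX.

Valid — Δs_k = t_k.

s_(k+1) = (-k - (k + 1)**2 + 9)/(k + 3)
s_(k+1) − s_k = (-k**2 - 5*k - 14)/(k**2 + 5*k + 6)
(s_(k+1) − s_k) − t_k = 0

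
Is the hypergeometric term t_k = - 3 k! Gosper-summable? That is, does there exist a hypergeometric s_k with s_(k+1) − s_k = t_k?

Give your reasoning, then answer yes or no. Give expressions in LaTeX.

No — key equation has no polynomial f.

Step 1: r(k) = k + 1.
Take A(k)=k + 1, B(k)=1, C(k)=1.
Need (k + 1)·f(k+1) − (1)·f(k) = 1.
Degrees (1,0,0) ⇒ d ≤ -1.
Bound -1 < 0, so the key equation has no polynomial solution.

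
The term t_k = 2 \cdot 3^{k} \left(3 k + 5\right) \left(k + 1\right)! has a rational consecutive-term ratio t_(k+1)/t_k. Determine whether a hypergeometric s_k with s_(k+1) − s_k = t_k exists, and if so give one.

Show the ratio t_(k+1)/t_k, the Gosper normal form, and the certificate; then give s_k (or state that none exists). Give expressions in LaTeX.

s_k = 2 \cdot 3^{k} \left(k + 1\right)!

t_(k+1)/t_k = 3*(k + 2)*(3*k + 8)/(3*k + 5).
Factor: A=3*k + 6; B=1; C=k + 5/3.
Solve (3*k + 6)·f(k+1) − (1)·f(k) = k + 5/3.
d = 0 from the (1,0,1) case.
Coefficient equations give f(k) = 1/3.
R(k) = B(k−1)·f(k)/C(k) = 1/(3*k + 5); s_k = R·t_k = 2*3**k*factorial(k + 1).
Check: Δs_k = 2*3**k*(3*k + 5)*factorial(k + 1). ✓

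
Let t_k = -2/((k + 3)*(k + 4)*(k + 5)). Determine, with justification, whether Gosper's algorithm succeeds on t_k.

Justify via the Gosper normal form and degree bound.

r(k) = (k + 3)/(k + 6) after simplifying.
Factor: A=k + 3; B=k + 6; C=1.
Need (k + 3)·f(k+1) − (k + 5)·f(k) = 1.
d = 2 from the (1,1,0) case.
Match coefficients ⇒ f(k) = k*(k + 7)/24.
So s_k = (B(k−1)f/C)·t_k = (k*(k + 5)*(k + 7)/24)·t_k = k*(-k - 7)/(12*(k + 3)*(k + 4)).
Verify: -2/(k**3 + 12*k**2 + 47*k + 60) matches t_k.

Yes. s_k = k*(-k - 7)/(12*(k + 3)*(k + 4)).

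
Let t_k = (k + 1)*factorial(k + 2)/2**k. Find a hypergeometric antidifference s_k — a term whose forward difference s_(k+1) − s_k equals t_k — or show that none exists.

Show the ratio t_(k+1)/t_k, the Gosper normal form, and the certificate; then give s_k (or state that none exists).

s_k = 2**(1 - k)*factorial(k + 2)

Ratio r(k) = (k + 2)*(k + 3)/(2*(k + 1)).
Factor: A=k/2 + 3/2; B=1; C=k + 1.
f must satisfy (k/2 + 3/2)·f(k+1) − (1)·f(k) = k + 1.
Bound: deg f ≤ 0.
Solving with deg f ≤ 0: f(k) = 2.
Get s_k = R·t_k = 2**(1 - k)*factorial(k + 2) with R(k) = B(k−1)f(k)/C(k) = 2/(k + 1).
Check: Δs_k = (k + 1)*factorial(k + 2)/2**k. ✓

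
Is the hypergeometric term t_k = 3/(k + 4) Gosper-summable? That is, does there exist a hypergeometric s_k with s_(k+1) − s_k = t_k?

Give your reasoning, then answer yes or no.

No. Not Gosper-summable.

Ratio r(k) = (k + 4)/(k + 5).
Gosper form: A/B · C(k+1)/C(k) with A=k + 4, B=k + 5, C=1.
f must satisfy (k + 4)·f(k+1) − (k + 4)·f(k) = 1.
Degrees (1,1,0) ⇒ d ≤ 0.
Write f(k) = c0. Then LHS − RHS = -1, requiring -1 = 0: contradictory. No certificate.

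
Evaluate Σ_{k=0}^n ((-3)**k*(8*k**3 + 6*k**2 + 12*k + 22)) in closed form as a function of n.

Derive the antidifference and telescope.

Compute t_(k+1)/t_k: get 3*(-4*k**3 - 15*k**2 - 24*k - 24)/(4*k**3 + 3*k**2 + 6*k + 11).
Gosper form: A/B · C(k+1)/C(k) with A=-3, B=1, C=k**3 + 3*k**2/4 + 3*k/2 + 11/4.
Set up (-3)·f(k+1) − (1)·f(k) − (k**3 + 3*k**2/4 + 3*k/2 + 11/4) = 0.
deg f ≤ 3 (via 0,0,3).
A polynomial solution: f(k) = -(2*k**3 - 3*k**2 + 3*k + 4)/8.
Then R = B(k−1)f/C = -(2*k**3 - 3*k**2 + 3*k + 4)/(2*(4*k**3 + 3*k**2 + 6*k + 11)), so s_k = R(k)·t_k = (-3)**k*(-2*k**3 + 3*k**2 - 3*k - 4).
Check: Δs_k = (-3)**k*(8*k**3 + 6*k**2 + 12*k + 22). ✓
Telescope: S(n) = s_(n+1) − s_(0) = 3*(-3)**n*(2*n**3 + 3*n**2 + 3*n + 6) − (-4) = 6*(-3)**n*n**3 + 9*(-3)**n*n**2 + 9*(-3)**n*n + 18*(-3)**n + 4.

S(n) = 6*(-3)**n*n**3 + 9*(-3)**n*n**2 + 9*(-3)**n*n + 18*(-3)**n + 4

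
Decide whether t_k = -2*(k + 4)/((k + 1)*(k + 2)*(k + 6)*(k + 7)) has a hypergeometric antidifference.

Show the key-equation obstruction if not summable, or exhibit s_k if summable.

Yes. s_k = k*(-k - 7)/(6*(k**2 + 7*k + 6)).

Compute t_(k+1)/t_k: get (k + 1)*(k + 5)*(k + 6)/((k + 3)*(k + 4)*(k + 8)).
Gosper form: A/B · C(k+1)/C(k) with A=k + 1, B=k + 8, C=k**4 + 16*k**3 + 95*k**2 + 248*k + 240.
Set up (k + 1)·f(k+1) − (k + 7)·f(k) − (k**4 + 16*k**3 + 95*k**2 + 248*k + 240) = 0.
Bound: deg f ≤ 6.
A polynomial solution: f(k) = k*(k + 2)*(k + 3)*(k + 4)*(k + 5)*(k + 7)/12.
Certificate R = B(k−1)f/C = k*(k + 2)*(k + 7)**2/(12*(k + 4)) gives s_k = k*(-k - 7)/(6*(k**2 + 7*k + 6)).
Δs = 2*(-k - 4)/(k**4 + 16*k**3 + 83*k**2 + 152*k + 84), as required.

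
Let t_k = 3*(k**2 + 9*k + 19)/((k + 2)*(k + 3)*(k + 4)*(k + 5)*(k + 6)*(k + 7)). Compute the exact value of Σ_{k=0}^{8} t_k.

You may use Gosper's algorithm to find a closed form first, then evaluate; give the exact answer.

t_(k+1)/t_k = (k + 2)*(9*k + (k + 1)**2 + 28)/((k + 8)*(k**2 + 9*k + 19)).
Normal form (A,B,C) = (k + 2, k + 8, k**2 + 9*k + 19).
Set up (k + 2)·f(k+1) − (k + 7)·f(k) − (k**2 + 9*k + 19) = 0.
Degrees (1,1,2) ⇒ d ≤ 5.
Solving with deg f ≤ 5: f(k) = k*(k + 3)*(k + 5)*(k**2 + 12*k + 44)/144.
So s_k = (B(k−1)f/C)·t_k = (k*(k + 3)*(k + 5)*(k + 7)*(k**2 + 12*k + 44)/(144*(k**2 + 9*k + 19)))·t_k = k*(k**2 + 12*k + 44)/(48*(k**3 + 12*k**2 + 44*k + 48)).
Check: Δs_k = 3*(k**2 + 9*k + 19)/(k**6 + 27*k**5 + 295*k**4 + 1665*k**3 + 5104*k**2 + 8028*k + 5040). ✓
Evaluate s at k=9 and k=0: 233/11440 and 0; difference 233/11440.

Σ = 233/11440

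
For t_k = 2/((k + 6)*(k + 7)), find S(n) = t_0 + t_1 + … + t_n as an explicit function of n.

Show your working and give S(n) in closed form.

S(n) = (n + 1)/(3*(n + 7))

Ratio r(k) = (k + 6)/(k + 8).
Factor: A=k + 6; B=k + 8; C=1.
f must satisfy (k + 6)·f(k+1) − (k + 7)·f(k) = 1.
From deg A=1, deg B=1, deg C=0: d=1.
Coefficient equations give f(k) = k/6.
Certificate R = B(k−1)f/C = k*(k + 7)/6 gives s_k = k/(3*(k + 6)).
Check: Δs_k = 2/(k**2 + 13*k + 42). ✓
Evaluate: s_(n+1) = (n + 1)/(3*(n + 7)); subtract s_(0) = 0 ⇒ S(n) = (n + 1)/(3*(n + 7)).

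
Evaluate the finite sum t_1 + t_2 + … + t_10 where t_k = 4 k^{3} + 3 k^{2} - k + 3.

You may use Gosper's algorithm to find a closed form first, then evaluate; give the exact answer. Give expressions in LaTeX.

Compute t_(k+1)/t_k: get (4*k**3 + 15*k**2 + 17*k + 9)/(4*k**3 + 3*k**2 - k + 3).
A = 1, B = 1, C = k**3 + 3*k**2/4 - k/4 + 3/4.
f must satisfy (1)·f(k+1) − (1)·f(k) = k**3 + 3*k**2/4 - k/4 + 3/4.
d = 4 from the (0,0,3) case.
Solving with deg f ≤ 4: f(k) = k*(k**3 - k**2 - k + 4)/4.
Then R = B(k−1)f/C = k*(k**3 - k**2 - k + 4)/(4*k**3 + 3*k**2 - k + 3), so s_k = R(k)·t_k = k*(k**3 - k**2 - k + 4).
Check: Δs_k = 4*k**3 + 3*k**2 - k + 3. ✓
Evaluate s at k=11 and k=1: 13233 and 3; difference 13230.

Σ = 13230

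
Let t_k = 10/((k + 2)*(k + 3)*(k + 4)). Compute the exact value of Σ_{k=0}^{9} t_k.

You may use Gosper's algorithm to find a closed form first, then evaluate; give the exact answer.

Step 1: r(k) = (k + 2)/(k + 5).
Normal form (A,B,C) = (k + 2, k + 5, 1).
Set up (k + 2)·f(k+1) − (k + 4)·f(k) − (1) = 0.
Degrees (1,1,0) ⇒ d ≤ 2.
Coefficient equations give f(k) = k*(k + 5)/12.
R(k) = B(k−1)·f(k)/C(k) = k*(k + 4)*(k + 5)/12; s_k = R·t_k = 5*k*(k + 5)/(6*(k + 2)*(k + 3)).
Check: Δs_k = 10/(k**3 + 9*k**2 + 26*k + 24). ✓
Sum = s_(10) − s_(0); s_(10) = 125/156, s_(0) = 0 ⇒ 125/156.

Σ = 125/156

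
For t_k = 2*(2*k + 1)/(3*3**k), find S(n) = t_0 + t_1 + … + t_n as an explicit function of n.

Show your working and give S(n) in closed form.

t_(k+1)/t_k = (2*k + 3)/(3*(2*k + 1)).
So A=1/3 and B=1, with C=k + 1/2.
Need (1/3)·f(k+1) − (1)·f(k) = k + 1/2.
Degrees (0,0,1) ⇒ d ≤ 1.
A polynomial solution: f(k) = -3*(k + 1)/2.
R(k) = B(k−1)·f(k)/C(k) = -3*(k + 1)/(2*k + 1); s_k = R·t_k = 2*(-k - 1)/3**k.
Verify: 2*(2*k + 1)/(3*3**k) matches t_k.
Evaluate: s_(n+1) = 2*3**(-n - 1)*(-n - 2); subtract s_(0) = -2 ⇒ S(n) = 2*(3*3**n - n - 2)/(3*3**n).

S(n) = 2*(3*3**n - n - 2)/(3*3**n)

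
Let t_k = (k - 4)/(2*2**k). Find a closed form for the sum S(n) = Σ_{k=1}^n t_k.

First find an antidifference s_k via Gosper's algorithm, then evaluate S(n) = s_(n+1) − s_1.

S(n) = 2**(-n - 1)*(-2**(n + 1) - n + 2)

The ratio is (k - 3)/(2*(k - 4)).
So A=1/2 and B=1, with C=k - 4.
Set up (1/2)·f(k+1) − (1)·f(k) − (k - 4) = 0.
deg f ≤ 1 (via 0,0,1).
A polynomial solution: f(k) = -2*(k - 3).
Certificate R = B(k−1)f/C = -2*(k - 3)/(k - 4) gives s_k = (3 - k)/2**k.
Verify: (k - 4)/(2*2**k) matches t_k.
Evaluate: s_(n+1) = 2**(-n - 1)*(2 - n); subtract s_(1) = 1 ⇒ S(n) = 2**(-n - 1)*(-2**(n + 1) - n + 2).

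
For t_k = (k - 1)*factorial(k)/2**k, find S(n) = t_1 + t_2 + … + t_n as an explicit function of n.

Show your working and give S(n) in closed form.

Step 1: r(k) = k*(k + 1)/(2*(k - 1)).
Normal form (A,B,C) = (k/2 + 1/2, 1, k - 1).
Solve (k/2 + 1/2)·f(k+1) − (1)·f(k) = k - 1.
From deg A=1, deg B=0, deg C=1: d=0.
Solve for f: f(k) = 2 (degree 0 ≤ 0).
Get s_k = R·t_k = 2**(1 - k)*factorial(k) with R(k) = B(k−1)f(k)/C(k) = 2/(k - 1).
Δs = (k - 1)*factorial(k)/2**k, as required.
s_(n+1) = factorial(n + 1)/2**n and s_(1) = 1, so S(n) = (-2**n + n*factorial(n) + factorial(n))/2**n.

S(n) = (-2**n + n*factorial(n) + factorial(n))/2**n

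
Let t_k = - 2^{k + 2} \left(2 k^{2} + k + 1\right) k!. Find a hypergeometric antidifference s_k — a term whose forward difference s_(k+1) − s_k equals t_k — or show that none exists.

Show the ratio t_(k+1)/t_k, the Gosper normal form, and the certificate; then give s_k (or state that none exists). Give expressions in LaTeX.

The ratio is 2*(k + 1)*(k + 2*(k + 1)**2 + 2)/(2*k**2 + k + 1).
A = 2*k + 2, B = 1, C = k**2 + k/2 + 1/2.
Solve (2*k + 2)·f(k+1) − (1)·f(k) = k**2 + k/2 + 1/2.
Degrees (1,0,2) ⇒ d ≤ 1.
Solve for f: f(k) = (k - 1)/2 (degree 1 ≤ 1).
Get s_k = R·t_k = -2**(k + 2)*(k - 1)*factorial(k) with R(k) = B(k−1)f(k)/C(k) = (k - 1)/(2*k**2 + k + 1).
Verify: -2**(k + 2)*(2*k**2 + k + 1)*factorial(k) matches t_k.

s_k = - 2^{k + 2} \left(k - 1\right) k!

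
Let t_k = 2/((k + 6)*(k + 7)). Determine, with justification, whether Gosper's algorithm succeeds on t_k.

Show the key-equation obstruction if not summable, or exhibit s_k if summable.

Yes. s_k = k/(3*(k + 6)).

Ratio r(k) = (k + 6)/(k + 8).
A = k + 6, B = k + 8, C = 1.
Solve (k + 6)·f(k+1) − (k + 7)·f(k) = 1.
From deg A=1, deg B=1, deg C=0: d=1.
Coefficient equations give f(k) = k/6.
Get s_k = R·t_k = k/(3*(k + 6)) with R(k) = B(k−1)f(k)/C(k) = k*(k + 7)/6.
Verify: 2/(k**2 + 13*k + 42) matches t_k.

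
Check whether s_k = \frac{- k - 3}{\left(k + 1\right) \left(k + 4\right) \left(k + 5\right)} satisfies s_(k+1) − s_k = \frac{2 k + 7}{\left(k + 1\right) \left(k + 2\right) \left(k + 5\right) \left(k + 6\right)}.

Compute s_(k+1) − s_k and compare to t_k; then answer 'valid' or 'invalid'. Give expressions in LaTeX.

Invalid: residual \frac{- 3 k - 8}{k^{5} + 18 k^{4} + 121 k^{3} + 372 k^{2} + 508 k + 240} ≠ 0.

s_(k+1) = (-k - 4)/((k + 2)*(k + 5)*(k + 6))
s_(k+1) − s_k = 2*(k**2 + 6*k + 10)/(k**5 + 18*k**4 + 121*k**3 + 372*k**2 + 508*k + 240)
(s_(k+1) − s_k) − t_k = (-3*k - 8)/(k**5 + 18*k**4 + 121*k**3 + 372*k**2 + 508*k + 240)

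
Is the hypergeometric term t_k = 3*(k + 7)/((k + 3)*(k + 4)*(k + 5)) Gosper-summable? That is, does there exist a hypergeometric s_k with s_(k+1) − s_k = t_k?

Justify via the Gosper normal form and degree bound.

Yes. s_k = k*(5*k + 23)/(4*(k + 3)*(k + 4)).

Ratio r(k) = (k + 3)*(k + 8)/((k + 6)*(k + 7)).
Normal form (A,B,C) = (k + 3, k + 6, k + 7).
Solve (k + 3)·f(k+1) − (k + 5)·f(k) = k + 7.
Bound: deg f ≤ 2.
Solving with deg f ≤ 2: f(k) = k*(5*k + 23)/12.
Then R = B(k−1)f/C = k*(k + 5)*(5*k + 23)/(12*(k + 7)), so s_k = R(k)·t_k = k*(5*k + 23)/(4*(k + 3)*(k + 4)).
Δs = 3*(k + 7)/(k**3 + 12*k**2 + 47*k + 60), as required.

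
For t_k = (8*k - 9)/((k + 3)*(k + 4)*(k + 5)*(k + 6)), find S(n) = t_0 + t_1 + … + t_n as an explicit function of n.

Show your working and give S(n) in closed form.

S(n) = (n**3 + 15*n**2 - 166*n - 180)/(60*(n**3 + 15*n**2 + 74*n + 120))

Compute t_(k+1)/t_k: get (k + 3)*(8*k - 1)/((k + 7)*(8*k - 9)).
So A=k + 3 and B=k + 7, with C=k - 9/8.
f must satisfy (k + 3)·f(k+1) − (k + 6)·f(k) = k - 9/8.
Degrees (1,1,1) ⇒ d ≤ 3.
Coefficient equations give f(k) = k*(k**2 + 12*k - 193)/480.
So s_k = (B(k−1)f/C)·t_k = (k*(k + 6)*(k**2 + 12*k - 193)/(60*(8*k - 9)))·t_k = k*(k**2 + 12*k - 193)/(60*(k + 3)*(k + 4)*(k + 5)).
s_(k+1) − s_k = (8*k - 9)/(k**4 + 18*k**3 + 119*k**2 + 342*k + 360) = t_k.
Evaluate: s_(n+1) = (n**3 + 15*n**2 - 166*n - 180)/(60*(n**3 + 15*n**2 + 74*n + 120)); subtract s_(0) = 0 ⇒ S(n) = (n**3 + 15*n**2 - 166*n - 180)/(60*(n**3 + 15*n**2 + 74*n + 120)).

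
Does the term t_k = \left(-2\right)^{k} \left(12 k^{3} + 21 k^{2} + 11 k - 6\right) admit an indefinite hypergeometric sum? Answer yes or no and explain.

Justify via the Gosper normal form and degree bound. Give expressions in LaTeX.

The ratio is 2*(-12*k**3 - 57*k**2 - 89*k - 38)/(12*k**3 + 21*k**2 + 11*k - 6).
A = -2, B = 1, C = k**3 + 7*k**2/4 + 11*k/12 - 1/2.
Set up (-2)·f(k+1) − (1)·f(k) − (k**3 + 7*k**2/4 + 11*k/12 - 1/2) = 0.
Bound: deg f ≤ 3.
Coefficient equations give f(k) = -(4*k**3 - k**2 - 3*k - 2)/12.
Get s_k = R·t_k = (-2)**k*(-4*k**3 + k**2 + 3*k + 2) with R(k) = B(k−1)f(k)/C(k) = -(4*k**3 - k**2 - 3*k - 2)/(12*k**3 + 21*k**2 + 11*k - 6).
Δs = (-2)**k*(12*k**3 + 21*k**2 + 11*k - 6), as required.

Yes. s_k = \left(-2\right)^{k} \left(- 4 k^{3} + k^{2} + 3 k + 2\right).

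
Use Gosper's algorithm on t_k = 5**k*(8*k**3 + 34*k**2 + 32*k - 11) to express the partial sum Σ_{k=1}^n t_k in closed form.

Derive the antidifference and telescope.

Compute t_(k+1)/t_k: get 5*(8*k**3 + 58*k**2 + 124*k + 63)/(8*k**3 + 34*k**2 + 32*k - 11).
Factor: A=5; B=1; C=k**3 + 17*k**2/4 + 4*k - 11/8.
f must satisfy (5)·f(k+1) − (1)·f(k) = k**3 + 17*k**2/4 + 4*k - 11/8.
d = 3 from the (0,0,3) case.
A polynomial solution: f(k) = (2*k**3 + k**2 - 2*k - 4)/8.
R(k) = B(k−1)·f(k)/C(k) = (2*k**3 + k**2 - 2*k - 4)/(8*k**3 + 34*k**2 + 32*k - 11); s_k = R·t_k = 5**k*(2*k**3 + k**2 - 2*k - 4).
Δs = 5**k*(8*k**3 + 34*k**2 + 32*k - 11), as required.
s_(n+1) = 5**(n + 1)*(2*n**3 + 7*n**2 + 6*n - 3) and s_(1) = -15, so S(n) = 10*5**n*n**3 + 35*5**n*n**2 + 30*5**n*n - 15*5**n + 15.

S(n) = 10*5**n*n**3 + 35*5**n*n**2 + 30*5**n*n - 15*5**n + 15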